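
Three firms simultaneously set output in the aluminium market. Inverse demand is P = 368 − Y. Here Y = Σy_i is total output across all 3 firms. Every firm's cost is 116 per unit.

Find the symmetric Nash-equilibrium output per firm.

A representative firm's profit is π_i = y_i(368 − Y) − 116y_i, with Y = y_i + Σ_{j≠i} y_j.
First-order condition: 252 − 2y_i − Σ_{j≠i} y_j = 0.
Imposing symmetry (y_j = y for all j) turns Σ_{j≠i} y_j into 2y, so 252 = 4y and y = 63.

63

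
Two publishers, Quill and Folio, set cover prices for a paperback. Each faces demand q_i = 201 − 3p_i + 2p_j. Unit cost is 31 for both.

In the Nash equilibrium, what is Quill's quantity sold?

127.5

Quill's profit: π = (p_{Quill} − 31)(201 − 3p_{Quill} + 2p_{Folio}).
∂π/∂p_{Quill} = 294 − 6p_{Quill} + 2p_{Folio} = 0 ⇒ p_{Quill} = 49 + (1/3)p_{Folio}.
By symmetry p_{Folio} = p_{Quill}; substituting into the reaction function, (2/3)p_{Quill} = 49 and p_{Quill} = 73.5.
q_{Quill} = 201 − 3·73.5 + 2·73.5 = 127.5.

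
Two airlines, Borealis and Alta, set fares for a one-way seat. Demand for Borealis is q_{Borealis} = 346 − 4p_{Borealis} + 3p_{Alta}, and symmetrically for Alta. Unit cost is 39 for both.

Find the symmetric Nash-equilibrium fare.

Borealis's profit: π = (p_{Borealis} − 39)(346 − 4p_{Borealis} + 3p_{Alta}).
∂π/∂p_{Borealis} = 502 − 8p_{Borealis} + 3p_{Alta} = 0 ⇒ p_{Borealis} = 62.75 + 0.375p_{Alta}.
Setting p_{Borealis} = p_{Alta} in the reaction function: p_{Borealis} = 62.75 + 0.375p_{Borealis}, so p_{Borealis} = 62.75 / 0.625 = 100.4.

100.4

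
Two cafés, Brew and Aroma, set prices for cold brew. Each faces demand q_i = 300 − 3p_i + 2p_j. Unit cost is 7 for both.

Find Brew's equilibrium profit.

16096.6875

Brew's profit: π = (p_{Brew} − 7)(300 − 3p_{Brew} + 2p_{Aroma}).
∂π/∂p_{Brew} = 321 − 6p_{Brew} + 2p_{Aroma} = 0 ⇒ p_{Brew} = 53.5 + (1/3)p_{Aroma}.
Setting p_{Brew} = p_{Aroma} in the reaction function: p_{Brew} = 53.5 + (1/3)p_{Brew}, so p_{Brew} = 53.5 / (2/3) = 80.25.
q_{Brew} = 300 − 3·80.25 + 2·80.25 = 219.75.
Profit = (80.25 − 7)·219.75 = 16096.6875.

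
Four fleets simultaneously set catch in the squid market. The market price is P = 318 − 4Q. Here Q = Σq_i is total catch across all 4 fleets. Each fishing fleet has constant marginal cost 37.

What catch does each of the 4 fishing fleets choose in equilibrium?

A representative fishing fleet's profit is π_i = q_i(318 − 4Q) − 37q_i, with Q = q_i + Σ_{j≠i} q_j.
First-order condition: 281 − 8q_i − 4Σ_{j≠i} q_j = 0.
With identical fishing fleets, set every q_j = q: then 281 − 8q − 12q = 0, i.e. q = 281/20 = 14.05.

14.05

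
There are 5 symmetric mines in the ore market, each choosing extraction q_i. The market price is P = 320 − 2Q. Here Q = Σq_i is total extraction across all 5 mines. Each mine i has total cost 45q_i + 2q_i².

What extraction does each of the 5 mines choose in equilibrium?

A representative mine's profit is π_i = q_i(320 − 2Q) − 45q_i − 2q_i², with Q = q_i + Σ_{j≠i} q_j.
First-order condition: 275 − 8q_i − 2Σ_{j≠i} q_j = 0.
In a symmetric equilibrium every mine chooses the same q, so Σ_{j≠i} q_j = 4q. The condition becomes 275 − 16q = 0, giving q = 275/16 = 17.1875.

17.1875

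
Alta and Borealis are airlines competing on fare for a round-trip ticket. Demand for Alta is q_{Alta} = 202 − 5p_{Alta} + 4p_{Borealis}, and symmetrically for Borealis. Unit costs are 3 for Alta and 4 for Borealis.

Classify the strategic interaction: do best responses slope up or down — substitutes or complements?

Alta's profit: π = (p_{Alta} − 3)(202 − 5p_{Alta} + 4p_{Borealis}).
∂π/∂p_{Alta} = 217 − 10p_{Alta} + 4p_{Borealis} = 0 ⇒ p_{Alta} = 21.7 + 0.4p_{Borealis}.
The best-response slope dp_{Alta}/dp_{Borealis} = 0.4 > 0: the reaction function is upward-sloping, so the choices are strategic complements.

strategic complements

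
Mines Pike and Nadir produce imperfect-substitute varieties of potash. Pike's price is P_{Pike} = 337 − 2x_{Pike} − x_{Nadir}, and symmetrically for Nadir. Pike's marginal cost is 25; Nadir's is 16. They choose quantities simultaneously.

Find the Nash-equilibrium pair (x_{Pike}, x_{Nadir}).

Mine Pike's profit: π = x_{Pike}(337 − 2x_{Pike} − x_{Nadir}) − 25x_{Pike}.
∂π/∂x_{Pike} = 312 − 4x_{Pike} − x_{Nadir} = 0 ⇒ x_{Pike} = 78 − 0.25x_{Nadir}.
Similarly x_{Nadir} = 80.25 − 0.25x_{Pike}.
Plugging x_{Nadir} into Pike's best response: x_{Pike} = 78 − 0.25(80.25 − 0.25x_{Pike}) ⇒ 0.9375x_{Pike} = 57.9375, so x_{Pike} = 61.8.
Then x_{Nadir} = 80.25 − 0.25·61.8 = 64.8.

61.8, 64.8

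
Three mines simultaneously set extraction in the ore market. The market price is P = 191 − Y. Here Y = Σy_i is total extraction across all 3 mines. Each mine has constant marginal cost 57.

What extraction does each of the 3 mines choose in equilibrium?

33.5

A representative mine's profit is π_i = y_i(191 − Y) − 57y_i, with Y = y_i + Σ_{j≠i} y_j.
First-order condition: 134 − 2y_i − Σ_{j≠i} y_j = 0.
With identical mines, set every y_j = y: then 134 − 2y − 2y = 0, i.e. y = 134/4 = 33.5.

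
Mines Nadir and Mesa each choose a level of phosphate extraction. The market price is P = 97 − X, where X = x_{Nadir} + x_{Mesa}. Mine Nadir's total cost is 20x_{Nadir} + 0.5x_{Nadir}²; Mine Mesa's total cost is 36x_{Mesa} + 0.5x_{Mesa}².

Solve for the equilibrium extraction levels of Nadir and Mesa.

21.25, 13.25

Mine Nadir's profit: π = x_{Nadir}(97 − (x_{Nadir} + x_{Mesa})) − 20x_{Nadir} − 0.5x_{Nadir}².
∂π/∂x_{Nadir} = 77 − 3x_{Nadir} − x_{Mesa} = 0, so x_{Nadir} = 77/3 − (1/3)x_{Mesa}.
By the same steps for Mesa: x_{Mesa} = 61/3 − (1/3)x_{Nadir}.
Substituting the second reaction function into the first: x_{Nadir} = 77/3 − (1/3)(61/3 − (1/3)x_{Nadir}), which gives (8/9)x_{Nadir} = 170/9 ⇒ x_{Nadir} = 21.25.
Then x_{Mesa} = 61/3 − (1/3)·21.25 = 13.25.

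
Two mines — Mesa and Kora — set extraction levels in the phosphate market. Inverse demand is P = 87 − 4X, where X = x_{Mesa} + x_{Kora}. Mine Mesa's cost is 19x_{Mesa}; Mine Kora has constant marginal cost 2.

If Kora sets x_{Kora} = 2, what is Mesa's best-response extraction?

7.5

Mine Mesa's profit: π = x_{Mesa}(87 − 4(x_{Mesa} + x_{Kora})) − 19x_{Mesa}.
∂π/∂x_{Mesa} = 68 − 8x_{Mesa} − 4x_{Kora} = 0, so x_{Mesa} = 8.5 − 0.5x_{Kora}.
At x_{Kora} = 2: x_{Mesa} = 8.5 − 0.5·2 = 7.5.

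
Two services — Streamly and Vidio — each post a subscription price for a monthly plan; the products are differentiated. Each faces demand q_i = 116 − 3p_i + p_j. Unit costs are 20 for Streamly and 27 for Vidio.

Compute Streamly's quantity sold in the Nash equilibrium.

Streamly's profit: π = (p_{Streamly} − 20)(116 − 3p_{Streamly} + p_{Vidio}).
∂π/∂p_{Streamly} = 176 − 6p_{Streamly} + p_{Vidio} = 0 ⇒ p_{Streamly} = 88/3 + (1/6)p_{Vidio}.
Similarly p_{Vidio} = 197/6 + (1/6)p_{Streamly}.
Solving the two reaction functions simultaneously: (1 − (1/6)(1/6))p_{Streamly} = 88/3 + (1/6)·(197/6), so (35/36)p_{Streamly} = 1253/36 and p_{Streamly} = 35.8.
Then p_{Vidio} = 197/6 + (1/6)·35.8 = 38.8.
q_{Streamly} = 116 − 3·35.8 + 38.8 = 47.4.

47.4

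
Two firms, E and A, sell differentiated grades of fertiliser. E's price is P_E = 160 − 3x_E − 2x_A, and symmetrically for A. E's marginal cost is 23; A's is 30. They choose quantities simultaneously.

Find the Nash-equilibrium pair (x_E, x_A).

17.5625, 15.8125

Firm E's profit: π = x_E(160 − 3x_E − 2x_A) − 23x_E.
∂π/∂x_E = 137 − 6x_E − 2x_A = 0 ⇒ x_E = 137/6 − (1/3)x_A.
Similarly x_A = 65/3 − (1/3)x_E.
Substituting the second reaction function into the first: x_E = 137/6 − (1/3)(65/3 − (1/3)x_E), which gives (8/9)x_E = 281/18 ⇒ x_E = 17.5625.
Then x_A = 65/3 − (1/3)·17.5625 = 15.8125.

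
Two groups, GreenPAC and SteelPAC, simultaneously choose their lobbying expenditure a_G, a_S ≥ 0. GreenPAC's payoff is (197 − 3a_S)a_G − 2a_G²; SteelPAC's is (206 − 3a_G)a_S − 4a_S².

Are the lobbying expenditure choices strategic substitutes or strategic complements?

Expanding GreenPAC's payoff: 197a_G − 3a_Sa_G − 2a_G².
∂π/∂a_G = 197 − 3a_S − 4a_G = 0, so a_G = 49.25 − 0.75a_S.
The best-response slope da_G/da_S = −0.75 < 0: the reaction function is downward-sloping, so the choices are strategic substitutes.

strategic substitutes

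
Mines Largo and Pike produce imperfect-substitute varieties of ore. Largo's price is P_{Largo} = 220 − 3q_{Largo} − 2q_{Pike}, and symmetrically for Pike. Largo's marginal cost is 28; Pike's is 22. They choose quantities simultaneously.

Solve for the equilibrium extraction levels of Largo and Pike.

23.625, 25.125

Mine Largo's profit: π = q_{Largo}(220 − 3q_{Largo} − 2q_{Pike}) − 28q_{Largo}.
∂π/∂q_{Largo} = 192 − 6q_{Largo} − 2q_{Pike} = 0 ⇒ q_{Largo} = 32 − (1/3)q_{Pike}.
Similarly q_{Pike} = 33 − (1/3)q_{Largo}.
Substituting the second reaction function into the first: q_{Largo} = 32 − (1/3)(33 − (1/3)q_{Largo}), which gives (8/9)q_{Largo} = 21 ⇒ q_{Largo} = 23.625.
Then q_{Pike} = 33 − (1/3)·23.625 = 25.125.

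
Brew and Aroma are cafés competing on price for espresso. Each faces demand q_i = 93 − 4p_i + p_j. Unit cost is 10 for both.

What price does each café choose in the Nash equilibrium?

Brew's profit: π = (p_{Brew} − 10)(93 − 4p_{Brew} + p_{Aroma}).
∂π/∂p_{Brew} = 133 − 8p_{Brew} + p_{Aroma} = 0 ⇒ p_{Brew} = 16.625 + 0.125p_{Aroma}.
The game is symmetric, so in equilibrium p_{Aroma} = p_{Brew}: the reaction function gives 0.875p_{Brew} = 16.625, hence p_{Brew} = 19.

19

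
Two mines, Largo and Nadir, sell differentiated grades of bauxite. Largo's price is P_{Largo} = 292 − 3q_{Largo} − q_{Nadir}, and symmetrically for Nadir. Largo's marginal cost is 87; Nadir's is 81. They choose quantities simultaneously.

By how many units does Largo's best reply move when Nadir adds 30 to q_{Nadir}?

-5

Mine Largo's profit: π = q_{Largo}(292 − 3q_{Largo} − q_{Nadir}) − 87q_{Largo}.
∂π/∂q_{Largo} = 205 − 6q_{Largo} − q_{Nadir} = 0 ⇒ q_{Largo} = 205/6 − (1/6)q_{Nadir}.
The reaction-function slope is −1/6, so a 30-unit rise in q_{Nadir} moves q_{Largo} by −1/6 × 30 = −5. Largo's best response falls — the actions are strategic substitutes.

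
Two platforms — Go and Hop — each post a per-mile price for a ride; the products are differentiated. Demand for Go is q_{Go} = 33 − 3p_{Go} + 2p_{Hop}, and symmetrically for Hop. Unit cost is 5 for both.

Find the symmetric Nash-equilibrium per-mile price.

12

Go's profit: π = (p_{Go} − 5)(33 − 3p_{Go} + 2p_{Hop}).
∂π/∂p_{Go} = 48 − 6p_{Go} + 2p_{Hop} = 0 ⇒ p_{Go} = 8 + (1/3)p_{Hop}.
The game is symmetric, so in equilibrium p_{Hop} = p_{Go}: the reaction function gives (2/3)p_{Go} = 8, hence p_{Go} = 12.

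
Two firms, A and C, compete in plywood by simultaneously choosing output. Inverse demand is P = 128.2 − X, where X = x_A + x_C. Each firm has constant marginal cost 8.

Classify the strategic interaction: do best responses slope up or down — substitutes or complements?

strategic substitutes

Firm A's profit: π = x_A(128.2 − (x_A + x_C)) − 8x_A.
∂π/∂x_A = 120.2 − 2x_A − x_C = 0, so x_A = 60.1 − 0.5x_C.
The best-response slope dx_A/dx_C = −0.5 < 0: the reaction function is downward-sloping, so the choices are strategic substitutes.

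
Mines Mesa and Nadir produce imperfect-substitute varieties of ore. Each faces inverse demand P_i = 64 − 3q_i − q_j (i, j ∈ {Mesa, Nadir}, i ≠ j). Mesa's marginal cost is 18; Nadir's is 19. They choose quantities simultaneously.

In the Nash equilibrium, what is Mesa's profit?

Mine Mesa's profit: π = q_{Mesa}(64 − 3q_{Mesa} − q_{Nadir}) − 18q_{Mesa}.
∂π/∂q_{Mesa} = 46 − 6q_{Mesa} − q_{Nadir} = 0 ⇒ q_{Mesa} = 23/3 − (1/6)q_{Nadir}.
Similarly q_{Nadir} = 7.5 − (1/6)q_{Mesa}.
Plugging q_{Nadir} into Mesa's best response: q_{Mesa} = 23/3 − (1/6)(7.5 − (1/6)q_{Mesa}) ⇒ (35/36)q_{Mesa} = 77/12, so q_{Mesa} = 6.6.
Then q_{Nadir} = 7.5 − (1/6)·6.6 = 6.4.
P_{Mesa} = 64 − 3·6.6 − 6.4 = 37.8.
Profit = (37.8 − 18)·6.6 = 130.68.

130.68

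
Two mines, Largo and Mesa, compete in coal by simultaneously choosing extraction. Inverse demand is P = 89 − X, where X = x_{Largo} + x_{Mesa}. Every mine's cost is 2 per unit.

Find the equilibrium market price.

Mine Largo's profit: π = x_{Largo}(89 − (x_{Largo} + x_{Mesa})) − 2x_{Largo}.
∂π/∂x_{Largo} = 87 − 2x_{Largo} − x_{Mesa} = 0, so x_{Largo} = 43.5 − 0.5x_{Mesa}.
The game is symmetric, so in equilibrium x_{Mesa} = x_{Largo}: the reaction function gives 1.5x_{Largo} = 43.5, hence x_{Largo} = 29.
Equilibrium price: P = 89 − 58 = 31.

31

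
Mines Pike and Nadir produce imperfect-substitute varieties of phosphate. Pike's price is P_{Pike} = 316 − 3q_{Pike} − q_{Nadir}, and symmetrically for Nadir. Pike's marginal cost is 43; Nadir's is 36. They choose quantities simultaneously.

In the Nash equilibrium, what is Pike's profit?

4516.32

Mine Pike's profit: π = q_{Pike}(316 − 3q_{Pike} − q_{Nadir}) − 43q_{Pike}.
∂π/∂q_{Pike} = 273 − 6q_{Pike} − q_{Nadir} = 0 ⇒ q_{Pike} = 45.5 − (1/6)q_{Nadir}.
Similarly q_{Nadir} = 140/3 − (1/6)q_{Pike}.
Substituting the second reaction function into the first: q_{Pike} = 45.5 − (1/6)(140/3 − (1/6)q_{Pike}), which gives (35/36)q_{Pike} = 679/18 ⇒ q_{Pike} = 38.8.
Then q_{Nadir} = 140/3 − (1/6)·38.8 = 40.2.
P_{Pike} = 316 − 3·38.8 − 40.2 = 159.4.
Profit = (159.4 − 43)·38.8 = 4516.32.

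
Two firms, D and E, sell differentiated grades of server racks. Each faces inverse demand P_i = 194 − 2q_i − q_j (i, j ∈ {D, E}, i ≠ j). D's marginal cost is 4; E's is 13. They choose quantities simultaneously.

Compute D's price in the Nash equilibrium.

81.2

Firm D's profit: π = q_D(194 − 2q_D − q_E) − 4q_D.
∂π/∂q_D = 190 − 4q_D − q_E = 0 ⇒ q_D = 47.5 − 0.25q_E.
Similarly q_E = 45.25 − 0.25q_D.
Substituting the second reaction function into the first: q_D = 47.5 − 0.25(45.25 − 0.25q_D), which gives 0.9375q_D = 36.1875 ⇒ q_D = 38.6.
Then q_E = 45.25 − 0.25·38.6 = 35.6.
P_D = 194 − 2·38.6 − 35.6 = 81.2.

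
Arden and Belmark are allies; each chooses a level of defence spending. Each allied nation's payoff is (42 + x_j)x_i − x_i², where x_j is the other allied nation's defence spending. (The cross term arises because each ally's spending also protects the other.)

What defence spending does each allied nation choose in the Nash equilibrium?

42

Arden's payoff is (42 + x_B)x_A − x_A².
∂π/∂x_A = 42 + x_B − 2x_A = 0, so x_A = 21 + 0.5x_B.
Setting x_A = x_B in the reaction function: x_A = 21 + 0.5x_A, so x_A = 21 / 0.5 = 42.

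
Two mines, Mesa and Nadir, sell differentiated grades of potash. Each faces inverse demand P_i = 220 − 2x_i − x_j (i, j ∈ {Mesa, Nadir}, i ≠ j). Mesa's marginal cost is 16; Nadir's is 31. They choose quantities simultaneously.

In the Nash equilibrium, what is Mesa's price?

99.6

Mine Mesa's profit: π = x_{Mesa}(220 − 2x_{Mesa} − x_{Nadir}) − 16x_{Mesa}.
∂π/∂x_{Mesa} = 204 − 4x_{Mesa} − x_{Nadir} = 0 ⇒ x_{Mesa} = 51 − 0.25x_{Nadir}.
Similarly x_{Nadir} = 47.25 − 0.25x_{Mesa}.
Solving the two reaction functions simultaneously: (1 − (−0.25)(−0.25))x_{Mesa} = 51 − 0.25·47.25, so 0.9375x_{Mesa} = 39.1875 and x_{Mesa} = 41.8.
Then x_{Nadir} = 47.25 − 0.25·41.8 = 36.8.
P_{Mesa} = 220 − 2·41.8 − 36.8 = 99.6.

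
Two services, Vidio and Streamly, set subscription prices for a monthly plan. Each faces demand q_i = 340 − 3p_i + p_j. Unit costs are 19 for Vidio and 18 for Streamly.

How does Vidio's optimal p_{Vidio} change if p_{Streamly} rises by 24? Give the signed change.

Vidio's profit: π = (p_{Vidio} − 19)(340 − 3p_{Vidio} + p_{Streamly}).
∂π/∂p_{Vidio} = 397 − 6p_{Vidio} + p_{Streamly} = 0 ⇒ p_{Vidio} = 397/6 + (1/6)p_{Streamly}.
The reaction-function slope is 1/6, so a 24-unit rise in p_{Streamly} moves p_{Vidio} by 1/6 × 24 = 4. Vidio's best response rises — the actions are strategic complements.

4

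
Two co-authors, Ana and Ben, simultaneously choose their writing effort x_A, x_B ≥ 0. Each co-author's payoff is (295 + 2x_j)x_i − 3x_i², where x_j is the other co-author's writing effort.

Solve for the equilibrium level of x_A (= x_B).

73.75

Ana's payoff is (295 + 2x_B)x_A − 3x_A².
∂π/∂x_A = 295 + 2x_B − 6x_A = 0, so x_A = 295/6 + (1/3)x_B.
Setting x_A = x_B in the reaction function: x_A = 295/6 + (1/3)x_A, so x_A = (295/6) / (2/3) = 73.75.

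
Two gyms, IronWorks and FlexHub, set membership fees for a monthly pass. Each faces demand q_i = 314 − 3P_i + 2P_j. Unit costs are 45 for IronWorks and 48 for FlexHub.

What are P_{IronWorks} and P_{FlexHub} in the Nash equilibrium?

IronWorks's profit: π = (P_{IronWorks} − 45)(314 − 3P_{IronWorks} + 2P_{FlexHub}).
∂π/∂P_{IronWorks} = 449 − 6P_{IronWorks} + 2P_{FlexHub} = 0 ⇒ P_{IronWorks} = 449/6 + (1/3)P_{FlexHub}.
Similarly P_{FlexHub} = 229/3 + (1/3)P_{IronWorks}.
Substituting the second reaction function into the first: P_{IronWorks} = 449/6 + (1/3)(229/3 + (1/3)P_{IronWorks}), which gives (8/9)P_{IronWorks} = 1805/18 ⇒ P_{IronWorks} = 112.8125.
Then P_{FlexHub} = 229/3 + (1/3)·112.8125 = 113.9375.

112.8125, 113.9375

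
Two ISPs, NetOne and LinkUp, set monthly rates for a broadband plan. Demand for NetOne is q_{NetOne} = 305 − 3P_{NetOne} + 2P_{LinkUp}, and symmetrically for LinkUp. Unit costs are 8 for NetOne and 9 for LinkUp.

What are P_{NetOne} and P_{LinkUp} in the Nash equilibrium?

82.4375, 82.8125

NetOne's profit: π = (P_{NetOne} − 8)(305 − 3P_{NetOne} + 2P_{LinkUp}).
∂π/∂P_{NetOne} = 329 − 6P_{NetOne} + 2P_{LinkUp} = 0 ⇒ P_{NetOne} = 329/6 + (1/3)P_{LinkUp}.
Similarly P_{LinkUp} = 166/3 + (1/3)P_{NetOne}.
Plugging P_{LinkUp} into NetOne's best response: P_{NetOne} = 329/6 + (1/3)(166/3 + (1/3)P_{NetOne}) ⇒ (8/9)P_{NetOne} = 1319/18, so P_{NetOne} = 82.4375.
Then P_{LinkUp} = 166/3 + (1/3)·82.4375 = 82.8125.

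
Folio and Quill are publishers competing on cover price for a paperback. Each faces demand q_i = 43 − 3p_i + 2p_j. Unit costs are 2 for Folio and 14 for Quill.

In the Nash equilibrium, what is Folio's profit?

468.75

Folio's profit: π = (p_{Folio} − 2)(43 − 3p_{Folio} + 2p_{Quill}).
∂π/∂p_{Folio} = 49 − 6p_{Folio} + 2p_{Quill} = 0 ⇒ p_{Folio} = 49/6 + (1/3)p_{Quill}.
Similarly p_{Quill} = 85/6 + (1/3)p_{Folio}.
Solving the two reaction functions simultaneously: (1 − (1/3)(1/3))p_{Folio} = 49/6 + (1/3)·(85/6), so (8/9)p_{Folio} = 116/9 and p_{Folio} = 14.5.
Then p_{Quill} = 85/6 + (1/3)·14.5 = 19.
q_{Folio} = 43 − 3·14.5 + 2·19 = 37.5.
Profit = (14.5 − 2)·37.5 = 468.75.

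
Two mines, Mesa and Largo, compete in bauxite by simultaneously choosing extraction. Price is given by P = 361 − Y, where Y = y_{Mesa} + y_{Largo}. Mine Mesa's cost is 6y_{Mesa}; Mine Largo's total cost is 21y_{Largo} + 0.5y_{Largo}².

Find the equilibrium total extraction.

210

Mine Mesa's profit: π = y_{Mesa}(361 − (y_{Mesa} + y_{Largo})) − 6y_{Mesa}.
∂π/∂y_{Mesa} = 355 − 2y_{Mesa} − y_{Largo} = 0, so y_{Mesa} = 177.5 − 0.5y_{Largo}.
For Largo: ∂π/∂y_{Largo} = 340 − 3y_{Largo} − y_{Mesa} = 0 ⇒ y_{Largo} = 340/3 − (1/3)y_{Mesa}.
Substituting the second reaction function into the first: y_{Mesa} = 177.5 − 0.5(340/3 − (1/3)y_{Mesa}), which gives (5/6)y_{Mesa} = 725/6 ⇒ y_{Mesa} = 145.
Then y_{Largo} = 340/3 − (1/3)·145 = 65.
Total extraction: 145 + 65 = 210.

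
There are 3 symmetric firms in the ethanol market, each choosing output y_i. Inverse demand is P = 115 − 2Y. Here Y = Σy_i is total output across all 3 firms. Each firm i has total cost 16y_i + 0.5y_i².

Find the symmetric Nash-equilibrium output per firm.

A representative firm's profit is π_i = y_i(115 − 2Y) − 16y_i − 0.5y_i², with Y = y_i + Σ_{j≠i} y_j.
First-order condition: 99 − 5y_i − 2Σ_{j≠i} y_j = 0.
In a symmetric equilibrium every firm chooses the same y, so Σ_{j≠i} y_j = 2y. The condition becomes 99 − 9y = 0, giving y = 99/9 = 11.

11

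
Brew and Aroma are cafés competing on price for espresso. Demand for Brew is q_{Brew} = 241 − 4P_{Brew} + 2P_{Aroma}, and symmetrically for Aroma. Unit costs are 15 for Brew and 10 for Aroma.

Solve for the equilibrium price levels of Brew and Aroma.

Brew's profit: π = (P_{Brew} − 15)(241 − 4P_{Brew} + 2P_{Aroma}).
∂π/∂P_{Brew} = 301 − 8P_{Brew} + 2P_{Aroma} = 0 ⇒ P_{Brew} = 37.625 + 0.25P_{Aroma}.
Similarly P_{Aroma} = 35.125 + 0.25P_{Brew}.
Substituting the second reaction function into the first: P_{Brew} = 37.625 + 0.25(35.125 + 0.25P_{Brew}), which gives 0.9375P_{Brew} = 1485/32 ⇒ P_{Brew} = 49.5.
Then P_{Aroma} = 35.125 + 0.25·49.5 = 47.5.

49.5, 47.5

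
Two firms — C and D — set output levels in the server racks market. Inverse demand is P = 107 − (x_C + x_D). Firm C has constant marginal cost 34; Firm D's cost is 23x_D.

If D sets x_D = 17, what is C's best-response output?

Firm C's profit: π = x_C(107 − (x_C + x_D)) − 34x_C.
∂π/∂x_C = 73 − 2x_C − x_D = 0, so x_C = 36.5 − 0.5x_D.
At x_D = 17: x_C = 36.5 − 0.5·17 = 28.

28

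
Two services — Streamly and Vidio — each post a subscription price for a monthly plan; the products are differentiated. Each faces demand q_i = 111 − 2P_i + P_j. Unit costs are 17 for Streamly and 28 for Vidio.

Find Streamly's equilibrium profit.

Streamly's profit: π = (P_{Streamly} − 17)(111 − 2P_{Streamly} + P_{Vidio}).
∂π/∂P_{Streamly} = 145 − 4P_{Streamly} + P_{Vidio} = 0 ⇒ P_{Streamly} = 36.25 + 0.25P_{Vidio}.
Similarly P_{Vidio} = 41.75 + 0.25P_{Streamly}.
Substituting the second reaction function into the first: P_{Streamly} = 36.25 + 0.25(41.75 + 0.25P_{Streamly}), which gives 0.9375P_{Streamly} = 46.6875 ⇒ P_{Streamly} = 49.8.
Then P_{Vidio} = 41.75 + 0.25·49.8 = 54.2.
q_{Streamly} = 111 − 2·49.8 + 54.2 = 65.6.
Profit = (49.8 − 17)·65.6 = 2151.68.

2151.68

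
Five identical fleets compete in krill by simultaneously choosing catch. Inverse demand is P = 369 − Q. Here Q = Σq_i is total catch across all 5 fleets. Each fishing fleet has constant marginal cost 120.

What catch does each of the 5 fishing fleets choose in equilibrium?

A representative fishing fleet's profit is π_i = q_i(369 − Q) − 120q_i, with Q = q_i + Σ_{j≠i} q_j.
First-order condition: 249 − 2q_i − Σ_{j≠i} q_j = 0.
With identical fishing fleets, set every q_j = q: then 249 − 2q − 4q = 0, i.e. q = 249/6 = 41.5.

41.5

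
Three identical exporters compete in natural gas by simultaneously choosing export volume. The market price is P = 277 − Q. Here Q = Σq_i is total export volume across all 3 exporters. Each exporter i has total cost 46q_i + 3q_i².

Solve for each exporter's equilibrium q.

A representative exporter's profit is π_i = q_i(277 − Q) − 46q_i − 3q_i², with Q = q_i + Σ_{j≠i} q_j.
First-order condition: 231 − 8q_i − Σ_{j≠i} q_j = 0.
Imposing symmetry (q_j = q for all j) turns Σ_{j≠i} q_j into 2q, so 231 = 10q and q = 23.1.

23.1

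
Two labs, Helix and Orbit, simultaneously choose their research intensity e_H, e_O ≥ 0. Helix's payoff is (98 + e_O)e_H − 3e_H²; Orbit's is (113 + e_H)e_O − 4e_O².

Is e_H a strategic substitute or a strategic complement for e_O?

strategic complements

Expanding Helix's payoff: 98e_H + e_Oe_H − 3e_H².
∂π/∂e_H = 98 + e_O − 6e_H = 0, so e_H = 49/3 + (1/6)e_O.
The best-response slope de_H/de_O = 1/6 > 0: the reaction function is upward-sloping, so the choices are strategic complements.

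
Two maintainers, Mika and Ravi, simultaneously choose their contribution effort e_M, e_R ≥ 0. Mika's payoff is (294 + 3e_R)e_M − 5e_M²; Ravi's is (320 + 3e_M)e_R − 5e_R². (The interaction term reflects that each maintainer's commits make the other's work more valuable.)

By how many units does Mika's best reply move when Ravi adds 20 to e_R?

Expanding Mika's payoff: 294e_M + 3e_Re_M − 5e_M².
∂π/∂e_M = 294 + 3e_R − 10e_M = 0, so e_M = 29.4 + 0.3e_R.
The reaction-function slope is 0.3, so a 20-unit rise in e_R moves e_M by 0.3 × 20 = 6. Mika's best response rises — the actions are strategic complements.

6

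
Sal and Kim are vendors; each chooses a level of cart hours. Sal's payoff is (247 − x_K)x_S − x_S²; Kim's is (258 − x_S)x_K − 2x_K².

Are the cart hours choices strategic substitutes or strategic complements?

Expanding Sal's payoff: 247x_S − x_Kx_S − x_S².
∂π/∂x_S = 247 − x_K − 2x_S = 0, so x_S = 123.5 − 0.5x_K.
The best-response slope dx_S/dx_K = −0.5 < 0: the reaction function is downward-sloping, so the choices are strategic substitutes.

strategic substitutes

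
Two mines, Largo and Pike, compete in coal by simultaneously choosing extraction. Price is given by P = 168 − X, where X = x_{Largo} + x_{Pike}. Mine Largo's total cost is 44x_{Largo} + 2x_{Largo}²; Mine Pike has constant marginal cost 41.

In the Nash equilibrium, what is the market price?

99

Mine Largo's profit: π = x_{Largo}(168 − (x_{Largo} + x_{Pike})) − 44x_{Largo} − 2x_{Largo}².
∂π/∂x_{Largo} = 124 − 6x_{Largo} − x_{Pike} = 0, so x_{Largo} = 62/3 − (1/6)x_{Pike}.
For Pike: ∂π/∂x_{Pike} = 127 − 2x_{Pike} − x_{Largo} = 0 ⇒ x_{Pike} = 63.5 − 0.5x_{Largo}.
Solving the two reaction functions simultaneously: (1 − (−1/6)(−0.5))x_{Largo} = 62/3 − (1/6)·63.5, so (11/12)x_{Largo} = 121/12 and x_{Largo} = 11.
Then x_{Pike} = 63.5 − 0.5·11 = 58.
Equilibrium price: P = 168 − 69 = 99.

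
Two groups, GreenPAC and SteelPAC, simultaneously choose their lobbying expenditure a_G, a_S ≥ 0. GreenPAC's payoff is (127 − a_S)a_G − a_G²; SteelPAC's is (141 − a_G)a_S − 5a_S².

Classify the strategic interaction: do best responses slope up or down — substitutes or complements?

strategic substitutes

Expanding GreenPAC's payoff: 127a_G − a_Sa_G − a_G².
∂π/∂a_G = 127 − a_S − 2a_G = 0, so a_G = 63.5 − 0.5a_S.
The best-response slope da_G/da_S = −0.5 < 0: the reaction function is downward-sloping, so the choices are strategic substitutes.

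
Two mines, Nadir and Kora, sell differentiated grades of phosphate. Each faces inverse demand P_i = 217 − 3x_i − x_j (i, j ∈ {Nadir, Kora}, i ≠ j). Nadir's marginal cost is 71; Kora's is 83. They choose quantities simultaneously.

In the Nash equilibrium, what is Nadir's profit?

Mine Nadir's profit: π = x_{Nadir}(217 − 3x_{Nadir} − x_{Kora}) − 71x_{Nadir}.
∂π/∂x_{Nadir} = 146 − 6x_{Nadir} − x_{Kora} = 0 ⇒ x_{Nadir} = 73/3 − (1/6)x_{Kora}.
Similarly x_{Kora} = 67/3 − (1/6)x_{Nadir}.
Plugging x_{Kora} into Nadir's best response: x_{Nadir} = 73/3 − (1/6)(67/3 − (1/6)x_{Nadir}) ⇒ (35/36)x_{Nadir} = 371/18, so x_{Nadir} = 21.2.
Then x_{Kora} = 67/3 − (1/6)·21.2 = 18.8.
P_{Nadir} = 217 − 3·21.2 − 18.8 = 134.6.
Profit = (134.6 − 71)·21.2 = 1348.32.

1348.32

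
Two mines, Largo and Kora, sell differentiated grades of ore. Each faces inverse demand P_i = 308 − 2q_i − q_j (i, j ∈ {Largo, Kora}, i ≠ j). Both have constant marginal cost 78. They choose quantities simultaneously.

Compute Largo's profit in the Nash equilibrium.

4232

Mine Largo's profit: π = q_{Largo}(308 − 2q_{Largo} − q_{Kora}) − 78q_{Largo}.
∂π/∂q_{Largo} = 230 − 4q_{Largo} − q_{Kora} = 0 ⇒ q_{Largo} = 57.5 − 0.25q_{Kora}.
The game is symmetric, so in equilibrium q_{Kora} = q_{Largo}: the reaction function gives 1.25q_{Largo} = 57.5, hence q_{Largo} = 46.
P_{Largo} = 308 − 2·46 − 46 = 170.
Profit = (170 − 78)·46 = 4232.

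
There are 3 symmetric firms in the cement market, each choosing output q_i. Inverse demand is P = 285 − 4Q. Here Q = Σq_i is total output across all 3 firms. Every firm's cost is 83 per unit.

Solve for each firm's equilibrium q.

A representative firm's profit is π_i = q_i(285 − 4Q) − 83q_i, with Q = q_i + Σ_{j≠i} q_j.
First-order condition: 202 − 8q_i − 4Σ_{j≠i} q_j = 0.
In a symmetric equilibrium every firm chooses the same q, so Σ_{j≠i} q_j = 2q. The condition becomes 202 − 16q = 0, giving q = 202/16 = 12.625.

12.625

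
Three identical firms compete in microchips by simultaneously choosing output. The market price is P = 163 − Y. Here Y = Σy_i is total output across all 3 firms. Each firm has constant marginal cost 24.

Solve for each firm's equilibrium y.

34.75

A representative firm's profit is π_i = y_i(163 − Y) − 24y_i, with Y = y_i + Σ_{j≠i} y_j.
First-order condition: 139 − 2y_i − Σ_{j≠i} y_j = 0.
Imposing symmetry (y_j = y for all j) turns Σ_{j≠i} y_j into 2y, so 139 = 4y and y = 34.75.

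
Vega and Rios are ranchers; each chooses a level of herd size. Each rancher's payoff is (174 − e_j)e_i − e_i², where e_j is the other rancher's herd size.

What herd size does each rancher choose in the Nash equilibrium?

58

Vega's payoff is (174 − e_R)e_V − e_V².
∂π/∂e_V = 174 − e_R − 2e_V = 0, so e_V = 87 − 0.5e_R.
By symmetry e_R = e_V; substituting into the reaction function, 1.5e_V = 87 and e_V = 58.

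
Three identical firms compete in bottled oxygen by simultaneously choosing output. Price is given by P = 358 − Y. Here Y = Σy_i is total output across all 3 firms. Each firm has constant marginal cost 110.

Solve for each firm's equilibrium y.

A representative firm's profit is π_i = y_i(358 − Y) − 110y_i, with Y = y_i + Σ_{j≠i} y_j.
First-order condition: 248 − 2y_i − Σ_{j≠i} y_j = 0.
With identical firms, set every y_j = y: then 248 − 2y − 2y = 0, i.e. y = 248/4 = 62.

62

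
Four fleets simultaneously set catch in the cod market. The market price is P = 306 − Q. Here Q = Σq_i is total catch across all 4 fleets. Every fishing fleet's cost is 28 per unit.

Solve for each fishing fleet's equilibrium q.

55.6

A representative fishing fleet's profit is π_i = q_i(306 − Q) − 28q_i, with Q = q_i + Σ_{j≠i} q_j.
First-order condition: 278 − 2q_i − Σ_{j≠i} q_j = 0.
With identical fishing fleets, set every q_j = q: then 278 − 2q − 3q = 0, i.e. q = 278/5 = 55.6.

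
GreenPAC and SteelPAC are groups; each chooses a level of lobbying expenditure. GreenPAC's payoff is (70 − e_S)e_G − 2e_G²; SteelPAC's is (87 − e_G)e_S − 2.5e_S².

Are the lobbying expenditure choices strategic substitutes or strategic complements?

strategic substitutes

Expanding GreenPAC's payoff: 70e_G − e_Se_G − 2e_G².
∂π/∂e_G = 70 − e_S − 4e_G = 0, so e_G = 17.5 − 0.25e_S.
The best-response slope de_G/de_S = −0.25 < 0: the reaction function is downward-sloping, so the choices are strategic substitutes.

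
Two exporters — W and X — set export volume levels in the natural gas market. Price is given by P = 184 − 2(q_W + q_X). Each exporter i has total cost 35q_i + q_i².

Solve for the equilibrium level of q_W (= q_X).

Exporter W's profit: π = q_W(184 − 2(q_W + q_X)) − 35q_W − q_W².
∂π/∂q_W = 149 − 6q_W − 2q_X = 0, so q_W = 149/6 − (1/3)q_X.
By symmetry q_X = q_W; substituting into the reaction function, (4/3)q_W = 149/6 and q_W = 18.625.

18.625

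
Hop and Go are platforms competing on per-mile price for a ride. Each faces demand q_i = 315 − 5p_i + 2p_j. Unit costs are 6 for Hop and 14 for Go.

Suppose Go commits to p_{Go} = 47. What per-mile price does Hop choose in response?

Hop's profit: π = (p_{Hop} − 6)(315 − 5p_{Hop} + 2p_{Go}).
∂π/∂p_{Hop} = 345 − 10p_{Hop} + 2p_{Go} = 0 ⇒ p_{Hop} = 34.5 + 0.2p_{Go}.
At p_{Go} = 47: p_{Hop} = 34.5 + 0.2·47 = 43.9.

43.9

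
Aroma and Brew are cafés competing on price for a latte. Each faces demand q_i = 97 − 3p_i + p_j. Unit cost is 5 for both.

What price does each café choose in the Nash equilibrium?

22.4

Aroma's profit: π = (p_{Aroma} − 5)(97 − 3p_{Aroma} + p_{Brew}).
∂π/∂p_{Aroma} = 112 − 6p_{Aroma} + p_{Brew} = 0 ⇒ p_{Aroma} = 56/3 + (1/6)p_{Brew}.
The game is symmetric, so in equilibrium p_{Brew} = p_{Aroma}: the reaction function gives (5/6)p_{Aroma} = 56/3, hence p_{Aroma} = 22.4.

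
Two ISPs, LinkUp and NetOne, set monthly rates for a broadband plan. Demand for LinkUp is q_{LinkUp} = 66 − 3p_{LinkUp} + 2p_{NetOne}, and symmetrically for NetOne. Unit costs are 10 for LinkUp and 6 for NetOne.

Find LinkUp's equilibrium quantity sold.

39.75

LinkUp's profit: π = (p_{LinkUp} − 10)(66 − 3p_{LinkUp} + 2p_{NetOne}).
∂π/∂p_{LinkUp} = 96 − 6p_{LinkUp} + 2p_{NetOne} = 0 ⇒ p_{LinkUp} = 16 + (1/3)p_{NetOne}.
Similarly p_{NetOne} = 14 + (1/3)p_{LinkUp}.
Solving the two reaction functions simultaneously: (1 − (1/3)(1/3))p_{LinkUp} = 16 + (1/3)·14, so (8/9)p_{LinkUp} = 62/3 and p_{LinkUp} = 23.25.
Then p_{NetOne} = 14 + (1/3)·23.25 = 21.75.
q_{LinkUp} = 66 − 3·23.25 + 2·21.75 = 39.75.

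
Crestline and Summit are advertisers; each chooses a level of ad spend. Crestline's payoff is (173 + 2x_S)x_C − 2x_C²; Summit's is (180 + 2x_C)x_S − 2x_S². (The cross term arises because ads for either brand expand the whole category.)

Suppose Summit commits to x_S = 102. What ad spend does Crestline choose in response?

94.25

Expanding Crestline's payoff: 173x_C + 2x_Sx_C − 2x_C².
∂π/∂x_C = 173 + 2x_S − 4x_C = 0, so x_C = 43.25 + 0.5x_S.
At x_S = 102: x_C = 43.25 + 0.5·102 = 94.25.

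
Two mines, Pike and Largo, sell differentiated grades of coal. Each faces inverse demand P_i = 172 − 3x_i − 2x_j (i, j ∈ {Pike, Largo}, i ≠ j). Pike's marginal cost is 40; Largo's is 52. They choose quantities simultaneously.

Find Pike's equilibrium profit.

Mine Pike's profit: π = x_{Pike}(172 − 3x_{Pike} − 2x_{Largo}) − 40x_{Pike}.
∂π/∂x_{Pike} = 132 − 6x_{Pike} − 2x_{Largo} = 0 ⇒ x_{Pike} = 22 − (1/3)x_{Largo}.
Similarly x_{Largo} = 20 − (1/3)x_{Pike}.
Solving the two reaction functions simultaneously: (1 − (−1/3)(−1/3))x_{Pike} = 22 − (1/3)·20, so (8/9)x_{Pike} = 46/3 and x_{Pike} = 17.25.
Then x_{Largo} = 20 − (1/3)·17.25 = 14.25.
P_{Pike} = 172 − 3·17.25 − 2·14.25 = 91.75.
Profit = (91.75 − 40)·17.25 = 892.6875.

892.6875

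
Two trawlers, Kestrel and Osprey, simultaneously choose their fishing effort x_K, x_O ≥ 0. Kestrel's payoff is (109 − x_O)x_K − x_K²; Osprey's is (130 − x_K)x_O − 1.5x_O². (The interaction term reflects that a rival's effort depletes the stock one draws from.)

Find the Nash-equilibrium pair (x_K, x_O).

39.4, 30.2

Expanding Kestrel's payoff: 109x_K − x_Ox_K − x_K².
∂π/∂x_K = 109 − x_O − 2x_K = 0, so x_K = 54.5 − 0.5x_O.
Likewise for Osprey: x_O = 130/3 − (1/3)x_K.
Substituting the second reaction function into the first: x_K = 54.5 − 0.5(130/3 − (1/3)x_K), which gives (5/6)x_K = 197/6 ⇒ x_K = 39.4.
Then x_O = 130/3 − (1/3)·39.4 = 30.2.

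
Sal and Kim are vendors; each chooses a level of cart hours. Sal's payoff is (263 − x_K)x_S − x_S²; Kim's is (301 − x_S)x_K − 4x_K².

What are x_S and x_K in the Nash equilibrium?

120.2, 22.6

Expanding Sal's payoff: 263x_S − x_Kx_S − x_S².
∂π/∂x_S = 263 − x_K − 2x_S = 0, so x_S = 131.5 − 0.5x_K.
Likewise for Kim: x_K = 37.625 − 0.125x_S.
Solving the two reaction functions simultaneously: (1 − (−0.5)(−0.125))x_S = 131.5 − 0.5·37.625, so 0.9375x_S = 112.6875 and x_S = 120.2.
Then x_K = 37.625 − 0.125·120.2 = 22.6.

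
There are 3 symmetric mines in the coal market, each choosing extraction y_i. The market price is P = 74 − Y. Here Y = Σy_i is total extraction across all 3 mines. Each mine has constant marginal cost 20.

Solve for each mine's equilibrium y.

13.5

A representative mine's profit is π_i = y_i(74 − Y) − 20y_i, with Y = y_i + Σ_{j≠i} y_j.
First-order condition: 54 − 2y_i − Σ_{j≠i} y_j = 0.
With identical mines, set every y_j = y: then 54 − 2y − 2y = 0, i.e. y = 54/4 = 13.5.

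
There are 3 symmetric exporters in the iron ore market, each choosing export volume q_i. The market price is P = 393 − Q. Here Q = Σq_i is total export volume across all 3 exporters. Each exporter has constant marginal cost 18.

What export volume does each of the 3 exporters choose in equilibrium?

93.75

A representative exporter's profit is π_i = q_i(393 − Q) − 18q_i, with Q = q_i + Σ_{j≠i} q_j.
First-order condition: 375 − 2q_i − Σ_{j≠i} q_j = 0.
Imposing symmetry (q_j = q for all j) turns Σ_{j≠i} q_j into 2q, so 375 = 4q and q = 93.75.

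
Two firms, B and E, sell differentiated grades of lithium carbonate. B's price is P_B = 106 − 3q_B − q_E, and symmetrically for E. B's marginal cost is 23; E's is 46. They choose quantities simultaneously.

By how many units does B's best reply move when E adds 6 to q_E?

Firm B's profit: π = q_B(106 − 3q_B − q_E) − 23q_B.
∂π/∂q_B = 83 − 6q_B − q_E = 0 ⇒ q_B = 83/6 − (1/6)q_E.
The reaction-function slope is −1/6, so a 6-unit rise in q_E moves q_B by −1/6 × 6 = −1. B's best response falls — the actions are strategic substitutes.

-1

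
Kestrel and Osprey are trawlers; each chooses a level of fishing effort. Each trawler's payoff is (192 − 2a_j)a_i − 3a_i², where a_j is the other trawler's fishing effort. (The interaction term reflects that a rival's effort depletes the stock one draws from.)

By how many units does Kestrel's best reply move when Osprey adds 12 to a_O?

-4

Kestrel's payoff is (192 − 2a_O)a_K − 3a_K².
∂π/∂a_K = 192 − 2a_O − 6a_K = 0, so a_K = 32 − (1/3)a_O.
The reaction-function slope is −1/3, so a 12-unit rise in a_O moves a_K by −1/3 × 12 = −4. Kestrel's best response falls — the actions are strategic substitutes.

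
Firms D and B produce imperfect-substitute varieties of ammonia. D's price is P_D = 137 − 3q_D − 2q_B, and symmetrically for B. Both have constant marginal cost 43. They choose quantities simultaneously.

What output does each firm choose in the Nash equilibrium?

Firm D's profit: π = q_D(137 − 3q_D − 2q_B) − 43q_D.
∂π/∂q_D = 94 − 6q_D − 2q_B = 0 ⇒ q_D = 47/3 − (1/3)q_B.
By symmetry q_B = q_D; substituting into the reaction function, (4/3)q_D = 47/3 and q_D = 11.75.

11.75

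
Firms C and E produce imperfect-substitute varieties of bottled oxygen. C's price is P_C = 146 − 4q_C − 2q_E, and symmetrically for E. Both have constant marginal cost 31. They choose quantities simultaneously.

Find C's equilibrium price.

77

Firm C's profit: π = q_C(146 − 4q_C − 2q_E) − 31q_C.
∂π/∂q_C = 115 − 8q_C − 2q_E = 0 ⇒ q_C = 14.375 − 0.25q_E.
The game is symmetric, so in equilibrium q_E = q_C: the reaction function gives 1.25q_C = 14.375, hence q_C = 11.5.
P_C = 146 − 4·11.5 − 2·11.5 = 77.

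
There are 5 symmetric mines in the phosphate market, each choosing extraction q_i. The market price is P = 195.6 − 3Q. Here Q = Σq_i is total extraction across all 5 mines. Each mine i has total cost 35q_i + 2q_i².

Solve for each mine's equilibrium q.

A representative mine's profit is π_i = q_i(195.6 − 3Q) − 35q_i − 2q_i², with Q = q_i + Σ_{j≠i} q_j.
First-order condition: 160.6 − 10q_i − 3Σ_{j≠i} q_j = 0.
With identical mines, set every q_j = q: then 160.6 − 10q − 12q = 0, i.e. q = 160.6/22 = 7.3.

7.3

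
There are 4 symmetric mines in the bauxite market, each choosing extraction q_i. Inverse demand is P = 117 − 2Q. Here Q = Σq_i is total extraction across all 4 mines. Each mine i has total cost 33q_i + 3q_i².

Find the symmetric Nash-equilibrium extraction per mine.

A representative mine's profit is π_i = q_i(117 − 2Q) − 33q_i − 3q_i², with Q = q_i + Σ_{j≠i} q_j.
First-order condition: 84 − 10q_i − 2Σ_{j≠i} q_j = 0.
Imposing symmetry (q_j = q for all j) turns Σ_{j≠i} q_j into 3q, so 84 = 16q and q = 5.25.

5.25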